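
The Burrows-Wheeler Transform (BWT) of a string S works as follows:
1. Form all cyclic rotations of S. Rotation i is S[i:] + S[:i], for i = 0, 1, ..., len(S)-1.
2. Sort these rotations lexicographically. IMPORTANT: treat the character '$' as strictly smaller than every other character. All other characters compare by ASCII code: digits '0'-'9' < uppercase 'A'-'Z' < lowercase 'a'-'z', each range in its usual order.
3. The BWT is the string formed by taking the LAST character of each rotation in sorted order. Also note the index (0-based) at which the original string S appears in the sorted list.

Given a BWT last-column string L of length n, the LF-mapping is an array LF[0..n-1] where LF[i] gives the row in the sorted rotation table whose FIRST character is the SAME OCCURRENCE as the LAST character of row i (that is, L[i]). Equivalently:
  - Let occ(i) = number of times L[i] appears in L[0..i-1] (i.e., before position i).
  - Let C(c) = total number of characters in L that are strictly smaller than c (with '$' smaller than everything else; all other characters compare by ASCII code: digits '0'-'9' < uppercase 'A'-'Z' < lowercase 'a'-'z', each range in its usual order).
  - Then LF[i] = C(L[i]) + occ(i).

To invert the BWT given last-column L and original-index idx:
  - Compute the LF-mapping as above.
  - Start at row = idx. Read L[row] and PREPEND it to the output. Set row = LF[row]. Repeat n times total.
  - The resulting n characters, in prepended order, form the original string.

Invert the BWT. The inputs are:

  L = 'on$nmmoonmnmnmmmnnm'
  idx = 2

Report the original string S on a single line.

Answer: mmnnnmnmmnmomnomno$

Derivation:
LF mapping: 16 9 0 10 1 2 17 18 11 3 12 4 13 5 6 7 14 15 8
Walk LF starting at row 2, prepending L[row]:
  step 1: row=2, L[2]='$', prepend. Next row=LF[2]=0
  step 2: row=0, L[0]='o', prepend. Next row=LF[0]=16
  step 3: row=16, L[16]='n', prepend. Next row=LF[16]=14
  step 4: row=14, L[14]='m', prepend. Next row=LF[14]=6
  step 5: row=6, L[6]='o', prepend. Next row=LF[6]=17
  step 6: row=17, L[17]='n', prepend. Next row=LF[17]=15
  step 7: row=15, L[15]='m', prepend. Next row=LF[15]=7
  step 8: row=7, L[7]='o', prepend. Next row=LF[7]=18
  step 9: row=18, L[18]='m', prepend. Next row=LF[18]=8
  step 10: row=8, L[8]='n', prepend. Next row=LF[8]=11
  step 11: row=11, L[11]='m', prepend. Next row=LF[11]=4
  step 12: row=4, L[4]='m', prepend. Next row=LF[4]=1
  step 13: row=1, L[1]='n', prepend. Next row=LF[1]=9
  step 14: row=9, L[9]='m', prepend. Next row=LF[9]=3
  step 15: row=3, L[3]='n', prepend. Next row=LF[3]=10
  step 16: row=10, L[10]='n', prepend. Next row=LF[10]=12
  step 17: row=12, L[12]='n', prepend. Next row=LF[12]=13
  step 18: row=13, L[13]='m', prepend. Next row=LF[13]=5
  step 19: row=5, L[5]='m', prepend. Next row=LF[5]=2
Reversed output: mmnnnmnmmnmomnomno$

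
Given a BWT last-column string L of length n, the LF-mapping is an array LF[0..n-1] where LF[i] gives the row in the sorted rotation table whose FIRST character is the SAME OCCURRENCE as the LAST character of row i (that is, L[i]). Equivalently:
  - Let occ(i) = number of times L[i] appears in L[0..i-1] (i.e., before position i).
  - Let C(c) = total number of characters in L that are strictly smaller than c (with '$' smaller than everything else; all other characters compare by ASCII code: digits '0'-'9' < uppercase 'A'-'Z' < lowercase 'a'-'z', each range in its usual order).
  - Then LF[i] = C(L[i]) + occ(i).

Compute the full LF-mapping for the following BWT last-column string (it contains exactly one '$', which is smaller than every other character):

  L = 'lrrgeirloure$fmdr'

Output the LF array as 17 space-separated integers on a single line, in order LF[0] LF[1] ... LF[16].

Answer: 7 11 12 5 2 6 13 8 10 16 14 3 0 4 9 1 15

Derivation:
Char counts: '$':1, 'd':1, 'e':2, 'f':1, 'g':1, 'i':1, 'l':2, 'm':1, 'o':1, 'r':5, 'u':1
C (first-col start): C('$')=0, C('d')=1, C('e')=2, C('f')=4, C('g')=5, C('i')=6, C('l')=7, C('m')=9, C('o')=10, C('r')=11, C('u')=16
L[0]='l': occ=0, LF[0]=C('l')+0=7+0=7
L[1]='r': occ=0, LF[1]=C('r')+0=11+0=11
L[2]='r': occ=1, LF[2]=C('r')+1=11+1=12
L[3]='g': occ=0, LF[3]=C('g')+0=5+0=5
L[4]='e': occ=0, LF[4]=C('e')+0=2+0=2
L[5]='i': occ=0, LF[5]=C('i')+0=6+0=6
L[6]='r': occ=2, LF[6]=C('r')+2=11+2=13
L[7]='l': occ=1, LF[7]=C('l')+1=7+1=8
L[8]='o': occ=0, LF[8]=C('o')+0=10+0=10
L[9]='u': occ=0, LF[9]=C('u')+0=16+0=16
L[10]='r': occ=3, LF[10]=C('r')+3=11+3=14
L[11]='e': occ=1, LF[11]=C('e')+1=2+1=3
L[12]='$': occ=0, LF[12]=C('$')+0=0+0=0
L[13]='f': occ=0, LF[13]=C('f')+0=4+0=4
L[14]='m': occ=0, LF[14]=C('m')+0=9+0=9
L[15]='d': occ=0, LF[15]=C('d')+0=1+0=1
L[16]='r': occ=4, LF[16]=C('r')+4=11+4=15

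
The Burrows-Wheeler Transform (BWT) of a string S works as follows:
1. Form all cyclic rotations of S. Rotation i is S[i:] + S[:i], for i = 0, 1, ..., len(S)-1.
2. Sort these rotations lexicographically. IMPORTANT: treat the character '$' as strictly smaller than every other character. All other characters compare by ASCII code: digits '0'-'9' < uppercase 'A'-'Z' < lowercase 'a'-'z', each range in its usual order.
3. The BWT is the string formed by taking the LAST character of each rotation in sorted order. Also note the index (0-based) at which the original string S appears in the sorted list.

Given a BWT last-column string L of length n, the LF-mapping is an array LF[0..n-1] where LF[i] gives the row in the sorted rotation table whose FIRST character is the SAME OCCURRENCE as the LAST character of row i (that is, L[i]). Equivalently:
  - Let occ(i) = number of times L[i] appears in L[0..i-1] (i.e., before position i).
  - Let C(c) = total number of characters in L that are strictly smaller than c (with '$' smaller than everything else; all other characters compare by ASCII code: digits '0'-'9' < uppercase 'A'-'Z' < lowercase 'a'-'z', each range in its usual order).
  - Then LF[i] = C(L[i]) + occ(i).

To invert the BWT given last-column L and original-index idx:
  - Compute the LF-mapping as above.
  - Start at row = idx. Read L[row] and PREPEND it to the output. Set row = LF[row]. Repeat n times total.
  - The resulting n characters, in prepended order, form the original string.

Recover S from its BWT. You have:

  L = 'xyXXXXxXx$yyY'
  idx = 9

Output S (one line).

LF mapping: 7 10 1 2 3 4 8 5 9 0 11 12 6
Walk LF starting at row 9, prepending L[row]:
  step 1: row=9, L[9]='$', prepend. Next row=LF[9]=0
  step 2: row=0, L[0]='x', prepend. Next row=LF[0]=7
  step 3: row=7, L[7]='X', prepend. Next row=LF[7]=5
  step 4: row=5, L[5]='X', prepend. Next row=LF[5]=4
  step 5: row=4, L[4]='X', prepend. Next row=LF[4]=3
  step 6: row=3, L[3]='X', prepend. Next row=LF[3]=2
  step 7: row=2, L[2]='X', prepend. Next row=LF[2]=1
  step 8: row=1, L[1]='y', prepend. Next row=LF[1]=10
  step 9: row=10, L[10]='y', prepend. Next row=LF[10]=11
  step 10: row=11, L[11]='y', prepend. Next row=LF[11]=12
  step 11: row=12, L[12]='Y', prepend. Next row=LF[12]=6
  step 12: row=6, L[6]='x', prepend. Next row=LF[6]=8
  step 13: row=8, L[8]='x', prepend. Next row=LF[8]=9
Reversed output: xxYyyyXXXXXx$

Answer: xxYyyyXXXXXx$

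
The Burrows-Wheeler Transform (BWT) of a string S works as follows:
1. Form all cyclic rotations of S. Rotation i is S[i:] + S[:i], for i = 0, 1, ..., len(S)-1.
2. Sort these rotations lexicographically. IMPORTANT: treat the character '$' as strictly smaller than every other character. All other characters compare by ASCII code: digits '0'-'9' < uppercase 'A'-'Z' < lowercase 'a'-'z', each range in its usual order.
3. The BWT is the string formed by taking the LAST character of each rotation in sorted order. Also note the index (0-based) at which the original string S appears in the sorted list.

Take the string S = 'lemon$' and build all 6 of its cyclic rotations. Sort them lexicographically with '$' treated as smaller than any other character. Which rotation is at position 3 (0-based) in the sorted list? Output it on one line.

All 6 rotations (rotation i = S[i:]+S[:i]):
  rot[0] = lemon$
  rot[1] = emon$l
  rot[2] = mon$le
  rot[3] = on$lem
  rot[4] = n$lemo
  rot[5] = $lemon
Sorted (with $ < everything):
  sorted[0] = $lemon
  sorted[1] = emon$l
  sorted[2] = lemon$
  sorted[3] = mon$le
  sorted[4] = n$lemo
  sorted[5] = on$lem
sorted[3] = mon$le

Answer: mon$le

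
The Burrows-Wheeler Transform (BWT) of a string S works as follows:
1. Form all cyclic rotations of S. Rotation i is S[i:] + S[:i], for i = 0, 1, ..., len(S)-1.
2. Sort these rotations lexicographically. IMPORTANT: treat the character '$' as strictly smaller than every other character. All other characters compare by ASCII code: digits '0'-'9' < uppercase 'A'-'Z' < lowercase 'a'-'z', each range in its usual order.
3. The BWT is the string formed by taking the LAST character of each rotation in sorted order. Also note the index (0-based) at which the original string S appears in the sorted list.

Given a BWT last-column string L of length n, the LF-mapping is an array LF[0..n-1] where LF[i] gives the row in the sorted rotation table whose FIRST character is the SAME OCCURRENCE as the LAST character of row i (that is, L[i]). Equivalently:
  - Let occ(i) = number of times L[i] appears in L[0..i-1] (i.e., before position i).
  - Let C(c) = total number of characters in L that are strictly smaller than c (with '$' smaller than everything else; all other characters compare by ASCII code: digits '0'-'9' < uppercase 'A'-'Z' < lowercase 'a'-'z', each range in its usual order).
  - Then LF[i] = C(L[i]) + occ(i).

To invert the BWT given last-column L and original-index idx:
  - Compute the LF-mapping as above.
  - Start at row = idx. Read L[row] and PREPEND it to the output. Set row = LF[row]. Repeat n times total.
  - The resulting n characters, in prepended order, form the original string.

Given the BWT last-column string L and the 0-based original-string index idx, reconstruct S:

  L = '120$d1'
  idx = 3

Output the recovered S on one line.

LF mapping: 2 4 1 0 5 3
Walk LF starting at row 3, prepending L[row]:
  step 1: row=3, L[3]='$', prepend. Next row=LF[3]=0
  step 2: row=0, L[0]='1', prepend. Next row=LF[0]=2
  step 3: row=2, L[2]='0', prepend. Next row=LF[2]=1
  step 4: row=1, L[1]='2', prepend. Next row=LF[1]=4
  step 5: row=4, L[4]='d', prepend. Next row=LF[4]=5
  step 6: row=5, L[5]='1', prepend. Next row=LF[5]=3
Reversed output: 1d201$

Answer: 1d201$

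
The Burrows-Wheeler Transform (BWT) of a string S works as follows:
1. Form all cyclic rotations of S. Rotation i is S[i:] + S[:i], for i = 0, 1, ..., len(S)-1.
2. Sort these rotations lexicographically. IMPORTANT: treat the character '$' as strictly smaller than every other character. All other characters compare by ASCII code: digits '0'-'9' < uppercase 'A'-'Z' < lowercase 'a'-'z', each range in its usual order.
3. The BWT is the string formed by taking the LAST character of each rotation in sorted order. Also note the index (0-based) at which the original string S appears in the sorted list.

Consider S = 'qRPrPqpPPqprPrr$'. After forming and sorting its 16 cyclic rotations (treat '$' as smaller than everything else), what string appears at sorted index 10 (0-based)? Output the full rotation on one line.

Answer: qpPPqprPrr$qRPrP

Derivation:
All 16 rotations (rotation i = S[i:]+S[:i]):
  rot[0] = qRPrPqpPPqprPrr$
  rot[1] = RPrPqpPPqprPrr$q
  rot[2] = PrPqpPPqprPrr$qR
  rot[3] = rPqpPPqprPrr$qRP
  rot[4] = PqpPPqprPrr$qRPr
  rot[5] = qpPPqprPrr$qRPrP
  rot[6] = pPPqprPrr$qRPrPq
  rot[7] = PPqprPrr$qRPrPqp
  rot[8] = PqprPrr$qRPrPqpP
  rot[9] = qprPrr$qRPrPqpPP
  rot[10] = prPrr$qRPrPqpPPq
  rot[11] = rPrr$qRPrPqpPPqp
  rot[12] = Prr$qRPrPqpPPqpr
  rot[13] = rr$qRPrPqpPPqprP
  rot[14] = r$qRPrPqpPPqprPr
  rot[15] = $qRPrPqpPPqprPrr
Sorted (with $ < everything):
  sorted[0] = $qRPrPqpPPqprPrr
  sorted[1] = PPqprPrr$qRPrPqp
  sorted[2] = PqpPPqprPrr$qRPr
  sorted[3] = PqprPrr$qRPrPqpP
  sorted[4] = PrPqpPPqprPrr$qR
  sorted[5] = Prr$qRPrPqpPPqpr
  sorted[6] = RPrPqpPPqprPrr$q
  sorted[7] = pPPqprPrr$qRPrPq
  sorted[8] = prPrr$qRPrPqpPPq
  sorted[9] = qRPrPqpPPqprPrr$
  sorted[10] = qpPPqprPrr$qRPrP
  sorted[11] = qprPrr$qRPrPqpPP
  sorted[12] = r$qRPrPqpPPqprPr
  sorted[13] = rPqpPPqprPrr$qRP
  sorted[14] = rPrr$qRPrPqpPPqp
  sorted[15] = rr$qRPrPqpPPqprP
sorted[10] = qpPPqprPrr$qRPrP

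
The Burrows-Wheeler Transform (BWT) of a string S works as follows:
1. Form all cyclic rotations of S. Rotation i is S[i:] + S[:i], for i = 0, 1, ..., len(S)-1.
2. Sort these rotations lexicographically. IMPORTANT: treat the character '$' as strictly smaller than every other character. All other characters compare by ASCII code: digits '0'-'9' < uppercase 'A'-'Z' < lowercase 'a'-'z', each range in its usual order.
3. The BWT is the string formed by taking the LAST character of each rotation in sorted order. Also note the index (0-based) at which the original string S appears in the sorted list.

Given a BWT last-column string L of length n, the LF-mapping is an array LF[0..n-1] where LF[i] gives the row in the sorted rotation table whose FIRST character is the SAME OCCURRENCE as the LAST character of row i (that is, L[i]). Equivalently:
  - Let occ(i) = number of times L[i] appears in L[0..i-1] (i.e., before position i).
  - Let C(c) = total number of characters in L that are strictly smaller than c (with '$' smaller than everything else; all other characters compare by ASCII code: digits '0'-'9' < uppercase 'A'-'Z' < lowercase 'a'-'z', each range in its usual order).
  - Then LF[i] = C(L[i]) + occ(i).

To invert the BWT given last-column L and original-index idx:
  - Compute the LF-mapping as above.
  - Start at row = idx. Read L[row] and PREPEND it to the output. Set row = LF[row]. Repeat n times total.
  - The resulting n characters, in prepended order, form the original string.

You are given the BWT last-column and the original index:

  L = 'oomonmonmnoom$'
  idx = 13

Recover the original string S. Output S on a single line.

Answer: oonnommnmoomo$

Derivation:
LF mapping: 8 9 1 10 5 2 11 6 3 7 12 13 4 0
Walk LF starting at row 13, prepending L[row]:
  step 1: row=13, L[13]='$', prepend. Next row=LF[13]=0
  step 2: row=0, L[0]='o', prepend. Next row=LF[0]=8
  step 3: row=8, L[8]='m', prepend. Next row=LF[8]=3
  step 4: row=3, L[3]='o', prepend. Next row=LF[3]=10
  step 5: row=10, L[10]='o', prepend. Next row=LF[10]=12
  step 6: row=12, L[12]='m', prepend. Next row=LF[12]=4
  step 7: row=4, L[4]='n', prepend. Next row=LF[4]=5
  step 8: row=5, L[5]='m', prepend. Next row=LF[5]=2
  step 9: row=2, L[2]='m', prepend. Next row=LF[2]=1
  step 10: row=1, L[1]='o', prepend. Next row=LF[1]=9
  step 11: row=9, L[9]='n', prepend. Next row=LF[9]=7
  step 12: row=7, L[7]='n', prepend. Next row=LF[7]=6
  step 13: row=6, L[6]='o', prepend. Next row=LF[6]=11
  step 14: row=11, L[11]='o', prepend. Next row=LF[11]=13
Reversed output: oonnommnmoomo$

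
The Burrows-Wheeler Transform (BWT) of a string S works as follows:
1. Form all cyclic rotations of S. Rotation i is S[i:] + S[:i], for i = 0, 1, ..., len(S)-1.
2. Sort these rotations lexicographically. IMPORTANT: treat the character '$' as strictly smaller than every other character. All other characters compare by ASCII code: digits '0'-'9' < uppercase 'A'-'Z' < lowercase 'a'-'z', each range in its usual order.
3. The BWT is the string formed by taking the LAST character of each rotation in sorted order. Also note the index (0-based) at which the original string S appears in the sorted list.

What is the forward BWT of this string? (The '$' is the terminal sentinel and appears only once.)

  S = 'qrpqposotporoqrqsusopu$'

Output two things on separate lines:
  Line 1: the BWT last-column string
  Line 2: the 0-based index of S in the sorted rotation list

Answer: usrppstqrop$oroqquoqops
11

Derivation:
All 23 rotations (rotation i = S[i:]+S[:i]):
  rot[0] = qrpqposotporoqrqsusopu$
  rot[1] = rpqposotporoqrqsusopu$q
  rot[2] = pqposotporoqrqsusopu$qr
  rot[3] = qposotporoqrqsusopu$qrp
  rot[4] = posotporoqrqsusopu$qrpq
  rot[5] = osotporoqrqsusopu$qrpqp
  rot[6] = sotporoqrqsusopu$qrpqpo
  rot[7] = otporoqrqsusopu$qrpqpos
  rot[8] = tporoqrqsusopu$qrpqposo
  rot[9] = poroqrqsusopu$qrpqposot
  rot[10] = oroqrqsusopu$qrpqposotp
  rot[11] = roqrqsusopu$qrpqposotpo
  rot[12] = oqrqsusopu$qrpqposotpor
  rot[13] = qrqsusopu$qrpqposotporo
  rot[14] = rqsusopu$qrpqposotporoq
  rot[15] = qsusopu$qrpqposotporoqr
  rot[16] = susopu$qrpqposotporoqrq
  rot[17] = usopu$qrpqposotporoqrqs
  rot[18] = sopu$qrpqposotporoqrqsu
  rot[19] = opu$qrpqposotporoqrqsus
  rot[20] = pu$qrpqposotporoqrqsuso
  rot[21] = u$qrpqposotporoqrqsusop
  rot[22] = $qrpqposotporoqrqsusopu
Sorted (with $ < everything):
  sorted[0] = $qrpqposotporoqrqsusopu  (last char: 'u')
  sorted[1] = opu$qrpqposotporoqrqsus  (last char: 's')
  sorted[2] = oqrqsusopu$qrpqposotpor  (last char: 'r')
  sorted[3] = oroqrqsusopu$qrpqposotp  (last char: 'p')
  sorted[4] = osotporoqrqsusopu$qrpqp  (last char: 'p')
  sorted[5] = otporoqrqsusopu$qrpqpos  (last char: 's')
  sorted[6] = poroqrqsusopu$qrpqposot  (last char: 't')
  sorted[7] = posotporoqrqsusopu$qrpq  (last char: 'q')
  sorted[8] = pqposotporoqrqsusopu$qr  (last char: 'r')
  sorted[9] = pu$qrpqposotporoqrqsuso  (last char: 'o')
  sorted[10] = qposotporoqrqsusopu$qrp  (last char: 'p')
  sorted[11] = qrpqposotporoqrqsusopu$  (last char: '$')
  sorted[12] = qrqsusopu$qrpqposotporo  (last char: 'o')
  sorted[13] = qsusopu$qrpqposotporoqr  (last char: 'r')
  sorted[14] = roqrqsusopu$qrpqposotpo  (last char: 'o')
  sorted[15] = rpqposotporoqrqsusopu$q  (last char: 'q')
  sorted[16] = rqsusopu$qrpqposotporoq  (last char: 'q')
  sorted[17] = sopu$qrpqposotporoqrqsu  (last char: 'u')
  sorted[18] = sotporoqrqsusopu$qrpqpo  (last char: 'o')
  sorted[19] = susopu$qrpqposotporoqrq  (last char: 'q')
  sorted[20] = tporoqrqsusopu$qrpqposo  (last char: 'o')
  sorted[21] = u$qrpqposotporoqrqsusop  (last char: 'p')
  sorted[22] = usopu$qrpqposotporoqrqs  (last char: 's')
Last column: usrppstqrop$oroqquoqops
Original string S is at sorted index 11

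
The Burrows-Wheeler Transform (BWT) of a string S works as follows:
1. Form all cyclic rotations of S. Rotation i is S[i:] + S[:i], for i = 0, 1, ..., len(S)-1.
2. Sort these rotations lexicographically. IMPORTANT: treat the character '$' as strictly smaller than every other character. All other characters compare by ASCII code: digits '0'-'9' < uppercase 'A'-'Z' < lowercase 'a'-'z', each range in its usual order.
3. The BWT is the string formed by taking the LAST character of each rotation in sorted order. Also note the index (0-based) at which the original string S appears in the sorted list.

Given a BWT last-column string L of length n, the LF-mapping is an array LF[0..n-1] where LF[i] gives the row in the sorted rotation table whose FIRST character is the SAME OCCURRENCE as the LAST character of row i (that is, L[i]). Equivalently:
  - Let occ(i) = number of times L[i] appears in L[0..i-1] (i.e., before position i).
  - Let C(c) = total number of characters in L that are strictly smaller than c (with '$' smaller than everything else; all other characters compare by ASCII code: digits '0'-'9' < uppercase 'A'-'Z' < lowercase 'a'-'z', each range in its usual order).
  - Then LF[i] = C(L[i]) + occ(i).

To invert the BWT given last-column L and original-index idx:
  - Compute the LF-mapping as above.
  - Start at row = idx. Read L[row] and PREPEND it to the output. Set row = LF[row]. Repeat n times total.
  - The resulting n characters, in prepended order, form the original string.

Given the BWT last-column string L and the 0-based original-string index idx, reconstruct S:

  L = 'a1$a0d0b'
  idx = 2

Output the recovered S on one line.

LF mapping: 4 3 0 5 1 7 2 6
Walk LF starting at row 2, prepending L[row]:
  step 1: row=2, L[2]='$', prepend. Next row=LF[2]=0
  step 2: row=0, L[0]='a', prepend. Next row=LF[0]=4
  step 3: row=4, L[4]='0', prepend. Next row=LF[4]=1
  step 4: row=1, L[1]='1', prepend. Next row=LF[1]=3
  step 5: row=3, L[3]='a', prepend. Next row=LF[3]=5
  step 6: row=5, L[5]='d', prepend. Next row=LF[5]=7
  step 7: row=7, L[7]='b', prepend. Next row=LF[7]=6
  step 8: row=6, L[6]='0', prepend. Next row=LF[6]=2
Reversed output: 0bda10a$

Answer: 0bda10a$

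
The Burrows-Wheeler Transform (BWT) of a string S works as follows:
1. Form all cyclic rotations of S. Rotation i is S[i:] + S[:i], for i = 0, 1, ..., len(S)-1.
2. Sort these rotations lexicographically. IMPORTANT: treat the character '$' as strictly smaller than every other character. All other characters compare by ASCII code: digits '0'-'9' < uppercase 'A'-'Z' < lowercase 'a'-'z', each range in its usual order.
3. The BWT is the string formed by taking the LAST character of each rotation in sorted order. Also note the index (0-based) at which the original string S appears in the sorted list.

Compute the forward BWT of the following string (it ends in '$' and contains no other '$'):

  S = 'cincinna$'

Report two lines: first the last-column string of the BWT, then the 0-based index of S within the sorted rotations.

All 9 rotations (rotation i = S[i:]+S[:i]):
  rot[0] = cincinna$
  rot[1] = incinna$c
  rot[2] = ncinna$ci
  rot[3] = cinna$cin
  rot[4] = inna$cinc
  rot[5] = nna$cinci
  rot[6] = na$cincin
  rot[7] = a$cincinn
  rot[8] = $cincinna
Sorted (with $ < everything):
  sorted[0] = $cincinna  (last char: 'a')
  sorted[1] = a$cincinn  (last char: 'n')
  sorted[2] = cincinna$  (last char: '$')
  sorted[3] = cinna$cin  (last char: 'n')
  sorted[4] = incinna$c  (last char: 'c')
  sorted[5] = inna$cinc  (last char: 'c')
  sorted[6] = na$cincin  (last char: 'n')
  sorted[7] = ncinna$ci  (last char: 'i')
  sorted[8] = nna$cinci  (last char: 'i')
Last column: an$nccnii
Original string S is at sorted index 2

Answer: an$nccnii
2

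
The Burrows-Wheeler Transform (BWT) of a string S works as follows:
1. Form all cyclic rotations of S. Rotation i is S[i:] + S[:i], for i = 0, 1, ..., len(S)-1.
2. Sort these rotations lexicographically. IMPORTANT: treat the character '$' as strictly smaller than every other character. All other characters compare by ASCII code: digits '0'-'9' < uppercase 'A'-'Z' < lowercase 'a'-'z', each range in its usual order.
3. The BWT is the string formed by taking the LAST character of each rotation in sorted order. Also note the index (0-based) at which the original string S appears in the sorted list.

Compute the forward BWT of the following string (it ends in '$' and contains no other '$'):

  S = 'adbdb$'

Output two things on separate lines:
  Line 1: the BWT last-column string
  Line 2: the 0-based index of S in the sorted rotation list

All 6 rotations (rotation i = S[i:]+S[:i]):
  rot[0] = adbdb$
  rot[1] = dbdb$a
  rot[2] = bdb$ad
  rot[3] = db$adb
  rot[4] = b$adbd
  rot[5] = $adbdb
Sorted (with $ < everything):
  sorted[0] = $adbdb  (last char: 'b')
  sorted[1] = adbdb$  (last char: '$')
  sorted[2] = b$adbd  (last char: 'd')
  sorted[3] = bdb$ad  (last char: 'd')
  sorted[4] = db$adb  (last char: 'b')
  sorted[5] = dbdb$a  (last char: 'a')
Last column: b$ddba
Original string S is at sorted index 1

Answer: b$ddba
1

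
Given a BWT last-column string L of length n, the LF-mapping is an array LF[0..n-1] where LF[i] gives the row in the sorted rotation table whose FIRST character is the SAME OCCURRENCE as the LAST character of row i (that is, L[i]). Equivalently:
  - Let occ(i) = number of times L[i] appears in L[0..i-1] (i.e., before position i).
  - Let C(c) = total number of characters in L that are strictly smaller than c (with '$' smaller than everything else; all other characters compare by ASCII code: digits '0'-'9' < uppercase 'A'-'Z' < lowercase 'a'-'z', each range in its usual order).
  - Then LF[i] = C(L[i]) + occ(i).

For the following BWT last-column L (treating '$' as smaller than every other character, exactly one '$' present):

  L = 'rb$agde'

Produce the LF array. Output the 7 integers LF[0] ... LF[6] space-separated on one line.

Char counts: '$':1, 'a':1, 'b':1, 'd':1, 'e':1, 'g':1, 'r':1
C (first-col start): C('$')=0, C('a')=1, C('b')=2, C('d')=3, C('e')=4, C('g')=5, C('r')=6
L[0]='r': occ=0, LF[0]=C('r')+0=6+0=6
L[1]='b': occ=0, LF[1]=C('b')+0=2+0=2
L[2]='$': occ=0, LF[2]=C('$')+0=0+0=0
L[3]='a': occ=0, LF[3]=C('a')+0=1+0=1
L[4]='g': occ=0, LF[4]=C('g')+0=5+0=5
L[5]='d': occ=0, LF[5]=C('d')+0=3+0=3
L[6]='e': occ=0, LF[6]=C('e')+0=4+0=4

Answer: 6 2 0 1 5 3 4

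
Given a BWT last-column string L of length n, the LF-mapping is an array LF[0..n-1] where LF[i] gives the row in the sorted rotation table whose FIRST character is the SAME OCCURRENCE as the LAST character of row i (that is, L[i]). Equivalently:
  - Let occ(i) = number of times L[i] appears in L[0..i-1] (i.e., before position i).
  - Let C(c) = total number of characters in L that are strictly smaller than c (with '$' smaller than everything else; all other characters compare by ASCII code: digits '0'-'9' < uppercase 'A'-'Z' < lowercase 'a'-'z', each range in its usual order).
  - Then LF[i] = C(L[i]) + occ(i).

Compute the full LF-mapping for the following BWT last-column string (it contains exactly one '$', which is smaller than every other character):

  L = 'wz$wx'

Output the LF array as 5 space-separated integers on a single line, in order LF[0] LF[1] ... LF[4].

Answer: 1 4 0 2 3

Derivation:
Char counts: '$':1, 'w':2, 'x':1, 'z':1
C (first-col start): C('$')=0, C('w')=1, C('x')=3, C('z')=4
L[0]='w': occ=0, LF[0]=C('w')+0=1+0=1
L[1]='z': occ=0, LF[1]=C('z')+0=4+0=4
L[2]='$': occ=0, LF[2]=C('$')+0=0+0=0
L[3]='w': occ=1, LF[3]=C('w')+1=1+1=2
L[4]='x': occ=0, LF[4]=C('x')+0=3+0=3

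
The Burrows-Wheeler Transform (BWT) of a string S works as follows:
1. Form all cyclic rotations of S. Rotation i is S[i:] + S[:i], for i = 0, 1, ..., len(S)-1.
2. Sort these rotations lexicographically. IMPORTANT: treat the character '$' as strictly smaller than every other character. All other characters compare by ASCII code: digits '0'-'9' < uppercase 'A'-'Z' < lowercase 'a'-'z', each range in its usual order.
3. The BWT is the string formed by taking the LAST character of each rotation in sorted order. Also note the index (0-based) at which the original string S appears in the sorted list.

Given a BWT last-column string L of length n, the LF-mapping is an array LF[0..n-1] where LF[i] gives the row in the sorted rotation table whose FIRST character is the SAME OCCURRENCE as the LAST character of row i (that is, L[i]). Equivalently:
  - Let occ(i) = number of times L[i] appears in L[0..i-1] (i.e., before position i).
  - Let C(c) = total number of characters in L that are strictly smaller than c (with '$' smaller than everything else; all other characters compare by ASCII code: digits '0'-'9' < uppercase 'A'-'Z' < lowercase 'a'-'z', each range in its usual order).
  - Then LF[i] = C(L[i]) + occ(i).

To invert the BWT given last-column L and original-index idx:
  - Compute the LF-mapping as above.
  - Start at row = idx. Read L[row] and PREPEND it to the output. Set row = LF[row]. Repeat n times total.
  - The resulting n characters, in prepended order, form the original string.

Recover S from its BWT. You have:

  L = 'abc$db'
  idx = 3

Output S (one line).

LF mapping: 1 2 4 0 5 3
Walk LF starting at row 3, prepending L[row]:
  step 1: row=3, L[3]='$', prepend. Next row=LF[3]=0
  step 2: row=0, L[0]='a', prepend. Next row=LF[0]=1
  step 3: row=1, L[1]='b', prepend. Next row=LF[1]=2
  step 4: row=2, L[2]='c', prepend. Next row=LF[2]=4
  step 5: row=4, L[4]='d', prepend. Next row=LF[4]=5
  step 6: row=5, L[5]='b', prepend. Next row=LF[5]=3
Reversed output: bdcba$

Answer: bdcba$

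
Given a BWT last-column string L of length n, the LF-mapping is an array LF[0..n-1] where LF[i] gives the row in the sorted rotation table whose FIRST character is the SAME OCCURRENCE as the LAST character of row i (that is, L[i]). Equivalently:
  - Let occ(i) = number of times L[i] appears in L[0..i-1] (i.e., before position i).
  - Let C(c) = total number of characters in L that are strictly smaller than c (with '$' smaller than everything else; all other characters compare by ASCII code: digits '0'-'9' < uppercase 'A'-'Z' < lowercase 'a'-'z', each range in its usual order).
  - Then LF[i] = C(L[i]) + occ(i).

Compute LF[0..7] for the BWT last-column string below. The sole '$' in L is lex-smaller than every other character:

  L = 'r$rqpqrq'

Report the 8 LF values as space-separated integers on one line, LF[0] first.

Char counts: '$':1, 'p':1, 'q':3, 'r':3
C (first-col start): C('$')=0, C('p')=1, C('q')=2, C('r')=5
L[0]='r': occ=0, LF[0]=C('r')+0=5+0=5
L[1]='$': occ=0, LF[1]=C('$')+0=0+0=0
L[2]='r': occ=1, LF[2]=C('r')+1=5+1=6
L[3]='q': occ=0, LF[3]=C('q')+0=2+0=2
L[4]='p': occ=0, LF[4]=C('p')+0=1+0=1
L[5]='q': occ=1, LF[5]=C('q')+1=2+1=3
L[6]='r': occ=2, LF[6]=C('r')+2=5+2=7
L[7]='q': occ=2, LF[7]=C('q')+2=2+2=4

Answer: 5 0 6 2 1 3 7 4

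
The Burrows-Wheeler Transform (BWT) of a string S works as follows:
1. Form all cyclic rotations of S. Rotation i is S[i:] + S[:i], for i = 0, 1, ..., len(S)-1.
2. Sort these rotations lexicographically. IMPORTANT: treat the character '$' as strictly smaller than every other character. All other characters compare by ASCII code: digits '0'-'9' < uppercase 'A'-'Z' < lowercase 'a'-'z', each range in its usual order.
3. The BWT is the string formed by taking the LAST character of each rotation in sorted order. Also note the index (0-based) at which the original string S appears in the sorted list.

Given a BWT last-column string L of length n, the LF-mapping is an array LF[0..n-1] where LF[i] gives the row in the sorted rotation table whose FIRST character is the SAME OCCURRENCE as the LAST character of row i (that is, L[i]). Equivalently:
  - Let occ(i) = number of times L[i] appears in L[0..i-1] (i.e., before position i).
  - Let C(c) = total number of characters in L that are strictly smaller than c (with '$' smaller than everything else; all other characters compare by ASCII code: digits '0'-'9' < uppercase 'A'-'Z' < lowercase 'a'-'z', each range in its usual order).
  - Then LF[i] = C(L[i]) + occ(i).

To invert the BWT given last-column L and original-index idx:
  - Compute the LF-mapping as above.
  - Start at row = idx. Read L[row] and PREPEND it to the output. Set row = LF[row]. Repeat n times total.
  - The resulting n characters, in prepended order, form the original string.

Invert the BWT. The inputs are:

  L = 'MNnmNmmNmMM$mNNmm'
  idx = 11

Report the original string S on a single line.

Answer: mNNmmNmmnMmMmNNM$

Derivation:
LF mapping: 1 4 16 9 5 10 11 6 12 2 3 0 13 7 8 14 15
Walk LF starting at row 11, prepending L[row]:
  step 1: row=11, L[11]='$', prepend. Next row=LF[11]=0
  step 2: row=0, L[0]='M', prepend. Next row=LF[0]=1
  step 3: row=1, L[1]='N', prepend. Next row=LF[1]=4
  step 4: row=4, L[4]='N', prepend. Next row=LF[4]=5
  step 5: row=5, L[5]='m', prepend. Next row=LF[5]=10
  step 6: row=10, L[10]='M', prepend. Next row=LF[10]=3
  step 7: row=3, L[3]='m', prepend. Next row=LF[3]=9
  step 8: row=9, L[9]='M', prepend. Next row=LF[9]=2
  step 9: row=2, L[2]='n', prepend. Next row=LF[2]=16
  step 10: row=16, L[16]='m', prepend. Next row=LF[16]=15
  step 11: row=15, L[15]='m', prepend. Next row=LF[15]=14
  step 12: row=14, L[14]='N', prepend. Next row=LF[14]=8
  step 13: row=8, L[8]='m', prepend. Next row=LF[8]=12
  step 14: row=12, L[12]='m', prepend. Next row=LF[12]=13
  step 15: row=13, L[13]='N', prepend. Next row=LF[13]=7
  step 16: row=7, L[7]='N', prepend. Next row=LF[7]=6
  step 17: row=6, L[6]='m', prepend. Next row=LF[6]=11
Reversed output: mNNmmNmmnMmMmNNM$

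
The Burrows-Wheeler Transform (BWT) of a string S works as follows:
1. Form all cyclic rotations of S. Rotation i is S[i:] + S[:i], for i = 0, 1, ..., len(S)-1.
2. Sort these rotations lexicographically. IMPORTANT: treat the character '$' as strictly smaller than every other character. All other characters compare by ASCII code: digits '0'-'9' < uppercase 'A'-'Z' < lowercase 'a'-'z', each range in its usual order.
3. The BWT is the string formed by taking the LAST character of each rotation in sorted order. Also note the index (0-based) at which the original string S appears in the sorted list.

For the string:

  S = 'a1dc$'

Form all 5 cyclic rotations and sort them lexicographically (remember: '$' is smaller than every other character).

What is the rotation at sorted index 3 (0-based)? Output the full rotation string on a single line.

All 5 rotations (rotation i = S[i:]+S[:i]):
  rot[0] = a1dc$
  rot[1] = 1dc$a
  rot[2] = dc$a1
  rot[3] = c$a1d
  rot[4] = $a1dc
Sorted (with $ < everything):
  sorted[0] = $a1dc
  sorted[1] = 1dc$a
  sorted[2] = a1dc$
  sorted[3] = c$a1d
  sorted[4] = dc$a1
sorted[3] = c$a1d

Answer: c$a1d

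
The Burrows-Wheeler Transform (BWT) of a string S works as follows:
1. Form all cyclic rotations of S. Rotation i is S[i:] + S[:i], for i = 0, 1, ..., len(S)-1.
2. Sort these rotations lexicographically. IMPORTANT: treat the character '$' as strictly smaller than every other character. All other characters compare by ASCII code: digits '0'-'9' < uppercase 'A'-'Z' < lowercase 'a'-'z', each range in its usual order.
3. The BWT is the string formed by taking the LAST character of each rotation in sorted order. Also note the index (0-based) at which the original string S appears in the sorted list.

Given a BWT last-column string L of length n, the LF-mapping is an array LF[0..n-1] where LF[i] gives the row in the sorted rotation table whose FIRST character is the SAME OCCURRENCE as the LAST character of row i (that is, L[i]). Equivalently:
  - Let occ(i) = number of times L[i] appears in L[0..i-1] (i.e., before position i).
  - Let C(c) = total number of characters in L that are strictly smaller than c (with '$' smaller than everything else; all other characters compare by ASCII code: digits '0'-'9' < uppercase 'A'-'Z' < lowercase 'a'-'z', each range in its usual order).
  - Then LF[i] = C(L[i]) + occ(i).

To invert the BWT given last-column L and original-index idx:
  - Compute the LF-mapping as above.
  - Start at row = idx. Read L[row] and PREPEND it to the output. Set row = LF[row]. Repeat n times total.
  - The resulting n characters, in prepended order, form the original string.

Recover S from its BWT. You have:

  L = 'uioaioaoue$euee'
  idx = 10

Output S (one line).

Answer: oeuieoiaeoaeuu$

Derivation:
LF mapping: 12 7 9 1 8 10 2 11 13 3 0 4 14 5 6
Walk LF starting at row 10, prepending L[row]:
  step 1: row=10, L[10]='$', prepend. Next row=LF[10]=0
  step 2: row=0, L[0]='u', prepend. Next row=LF[0]=12
  step 3: row=12, L[12]='u', prepend. Next row=LF[12]=14
  step 4: row=14, L[14]='e', prepend. Next row=LF[14]=6
  step 5: row=6, L[6]='a', prepend. Next row=LF[6]=2
  step 6: row=2, L[2]='o', prepend. Next row=LF[2]=9
  step 7: row=9, L[9]='e', prepend. Next row=LF[9]=3
  step 8: row=3, L[3]='a', prepend. Next row=LF[3]=1
  step 9: row=1, L[1]='i', prepend. Next row=LF[1]=7
  step 10: row=7, L[7]='o', prepend. Next row=LF[7]=11
  step 11: row=11, L[11]='e', prepend. Next row=LF[11]=4
  step 12: row=4, L[4]='i', prepend. Next row=LF[4]=8
  step 13: row=8, L[8]='u', prepend. Next row=LF[8]=13
  step 14: row=13, L[13]='e', prepend. Next row=LF[13]=5
  step 15: row=5, L[5]='o', prepend. Next row=LF[5]=10
Reversed output: oeuieoiaeoaeuu$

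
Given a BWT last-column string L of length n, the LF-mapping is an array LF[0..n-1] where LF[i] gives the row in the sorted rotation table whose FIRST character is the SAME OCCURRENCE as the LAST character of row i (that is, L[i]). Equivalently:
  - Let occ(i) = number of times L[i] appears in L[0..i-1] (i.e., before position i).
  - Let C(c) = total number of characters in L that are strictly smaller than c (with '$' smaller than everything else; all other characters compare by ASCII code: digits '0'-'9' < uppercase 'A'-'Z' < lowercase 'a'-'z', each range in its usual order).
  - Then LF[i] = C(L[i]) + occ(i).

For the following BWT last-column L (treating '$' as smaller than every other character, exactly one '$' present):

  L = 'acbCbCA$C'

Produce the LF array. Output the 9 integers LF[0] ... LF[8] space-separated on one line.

Char counts: '$':1, 'A':1, 'C':3, 'a':1, 'b':2, 'c':1
C (first-col start): C('$')=0, C('A')=1, C('C')=2, C('a')=5, C('b')=6, C('c')=8
L[0]='a': occ=0, LF[0]=C('a')+0=5+0=5
L[1]='c': occ=0, LF[1]=C('c')+0=8+0=8
L[2]='b': occ=0, LF[2]=C('b')+0=6+0=6
L[3]='C': occ=0, LF[3]=C('C')+0=2+0=2
L[4]='b': occ=1, LF[4]=C('b')+1=6+1=7
L[5]='C': occ=1, LF[5]=C('C')+1=2+1=3
L[6]='A': occ=0, LF[6]=C('A')+0=1+0=1
L[7]='$': occ=0, LF[7]=C('$')+0=0+0=0
L[8]='C': occ=2, LF[8]=C('C')+2=2+2=4

Answer: 5 8 6 2 7 3 1 0 4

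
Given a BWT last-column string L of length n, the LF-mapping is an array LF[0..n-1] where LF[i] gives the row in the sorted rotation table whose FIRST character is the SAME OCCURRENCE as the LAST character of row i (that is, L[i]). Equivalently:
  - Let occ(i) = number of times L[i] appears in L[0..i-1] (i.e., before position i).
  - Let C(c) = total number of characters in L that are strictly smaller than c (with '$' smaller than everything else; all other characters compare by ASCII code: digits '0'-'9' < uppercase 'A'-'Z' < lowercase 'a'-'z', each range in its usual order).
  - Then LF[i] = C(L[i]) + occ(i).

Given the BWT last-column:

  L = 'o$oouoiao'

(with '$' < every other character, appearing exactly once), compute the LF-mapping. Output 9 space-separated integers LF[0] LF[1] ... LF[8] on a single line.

Answer: 3 0 4 5 8 6 2 1 7

Derivation:
Char counts: '$':1, 'a':1, 'i':1, 'o':5, 'u':1
C (first-col start): C('$')=0, C('a')=1, C('i')=2, C('o')=3, C('u')=8
L[0]='o': occ=0, LF[0]=C('o')+0=3+0=3
L[1]='$': occ=0, LF[1]=C('$')+0=0+0=0
L[2]='o': occ=1, LF[2]=C('o')+1=3+1=4
L[3]='o': occ=2, LF[3]=C('o')+2=3+2=5
L[4]='u': occ=0, LF[4]=C('u')+0=8+0=8
L[5]='o': occ=3, LF[5]=C('o')+3=3+3=6
L[6]='i': occ=0, LF[6]=C('i')+0=2+0=2
L[7]='a': occ=0, LF[7]=C('a')+0=1+0=1
L[8]='o': occ=4, LF[8]=C('o')+4=3+4=7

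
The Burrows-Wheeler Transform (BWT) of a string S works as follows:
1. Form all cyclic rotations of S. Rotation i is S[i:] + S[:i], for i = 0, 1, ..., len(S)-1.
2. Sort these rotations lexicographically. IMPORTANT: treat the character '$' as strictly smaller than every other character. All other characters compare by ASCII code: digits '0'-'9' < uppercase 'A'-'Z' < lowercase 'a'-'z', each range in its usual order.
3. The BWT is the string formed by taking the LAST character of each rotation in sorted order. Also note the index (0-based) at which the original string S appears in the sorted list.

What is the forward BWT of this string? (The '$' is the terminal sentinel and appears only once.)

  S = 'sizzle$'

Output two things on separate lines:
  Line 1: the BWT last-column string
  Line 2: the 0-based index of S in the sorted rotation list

All 7 rotations (rotation i = S[i:]+S[:i]):
  rot[0] = sizzle$
  rot[1] = izzle$s
  rot[2] = zzle$si
  rot[3] = zle$siz
  rot[4] = le$sizz
  rot[5] = e$sizzl
  rot[6] = $sizzle
Sorted (with $ < everything):
  sorted[0] = $sizzle  (last char: 'e')
  sorted[1] = e$sizzl  (last char: 'l')
  sorted[2] = izzle$s  (last char: 's')
  sorted[3] = le$sizz  (last char: 'z')
  sorted[4] = sizzle$  (last char: '$')
  sorted[5] = zle$siz  (last char: 'z')
  sorted[6] = zzle$si  (last char: 'i')
Last column: elsz$zi
Original string S is at sorted index 4

Answer: elsz$zi
4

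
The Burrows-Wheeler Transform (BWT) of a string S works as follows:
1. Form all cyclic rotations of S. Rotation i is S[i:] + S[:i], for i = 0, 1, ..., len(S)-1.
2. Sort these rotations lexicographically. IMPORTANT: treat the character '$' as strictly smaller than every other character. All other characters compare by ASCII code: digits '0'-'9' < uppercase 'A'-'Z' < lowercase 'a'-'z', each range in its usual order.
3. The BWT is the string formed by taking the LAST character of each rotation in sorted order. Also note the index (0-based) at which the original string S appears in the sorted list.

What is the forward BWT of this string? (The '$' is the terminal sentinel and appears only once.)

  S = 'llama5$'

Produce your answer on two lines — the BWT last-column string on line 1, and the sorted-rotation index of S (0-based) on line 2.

All 7 rotations (rotation i = S[i:]+S[:i]):
  rot[0] = llama5$
  rot[1] = lama5$l
  rot[2] = ama5$ll
  rot[3] = ma5$lla
  rot[4] = a5$llam
  rot[5] = 5$llama
  rot[6] = $llama5
Sorted (with $ < everything):
  sorted[0] = $llama5  (last char: '5')
  sorted[1] = 5$llama  (last char: 'a')
  sorted[2] = a5$llam  (last char: 'm')
  sorted[3] = ama5$ll  (last char: 'l')
  sorted[4] = lama5$l  (last char: 'l')
  sorted[5] = llama5$  (last char: '$')
  sorted[6] = ma5$lla  (last char: 'a')
Last column: 5amll$a
Original string S is at sorted index 5

Answer: 5amll$a
5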